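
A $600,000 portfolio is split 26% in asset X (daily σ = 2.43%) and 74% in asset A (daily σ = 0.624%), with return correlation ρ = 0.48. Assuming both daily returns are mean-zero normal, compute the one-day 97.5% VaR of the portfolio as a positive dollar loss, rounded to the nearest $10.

$11,110

σ_p² = 0.26²·2.43² + 0.74²·0.624² + 2·0.48·0.26·0.74·2.43·0.624 = 0.8925 (%²).
σ_p = √0.8925 = 0.945%.
At 97.5%, z = 1.960.
VaR = 1.960 × 0.945% = 1.852%; on $600,000 that is $11,112.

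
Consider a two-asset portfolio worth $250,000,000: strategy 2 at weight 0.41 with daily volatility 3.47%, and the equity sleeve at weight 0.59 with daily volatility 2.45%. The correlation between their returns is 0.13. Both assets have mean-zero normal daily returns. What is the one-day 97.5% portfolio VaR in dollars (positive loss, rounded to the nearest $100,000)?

$10,600,000

σ_p² = 0.41²·3.47² + 0.59²·2.45² + 2·0.13·0.41·0.59·3.47·2.45 = 4.6482 (%²).
σ_p = √4.6482 = 2.156%.
At 97.5%, z = 1.960.
VaR = 1.960 × 2.156% = 4.226%; on $250,000,000 that is $10,565,000.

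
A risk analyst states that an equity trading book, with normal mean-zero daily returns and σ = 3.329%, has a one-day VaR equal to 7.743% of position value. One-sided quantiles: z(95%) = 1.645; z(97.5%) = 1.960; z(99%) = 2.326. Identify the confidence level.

Implied z = VaR/σ = 7.743 / 3.329 = 2.326.
This matches z(99%) = 2.326.

99%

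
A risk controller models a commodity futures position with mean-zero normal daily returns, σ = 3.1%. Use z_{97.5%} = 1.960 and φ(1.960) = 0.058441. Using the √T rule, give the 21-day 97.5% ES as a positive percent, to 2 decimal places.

33.21%

σ_{21d} = 3.1% × √21 = 14.206%.
ES multiplier = φ(z)/(1−α) = 0.058441/0.025 = 2.338.
ES = 14.206% × 2.338 = 33.214%.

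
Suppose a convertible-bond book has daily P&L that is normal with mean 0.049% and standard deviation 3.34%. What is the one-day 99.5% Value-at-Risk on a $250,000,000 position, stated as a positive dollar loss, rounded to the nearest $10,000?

At 99.5% one-sided, z = 2.576.
VaR = −μ + z·σ = −(0.049%) + 2.576 × 3.34% = 8.555%.
On $250,000,000: 0.08555 × $250,000,000 = $21,387,500.

$21,390,000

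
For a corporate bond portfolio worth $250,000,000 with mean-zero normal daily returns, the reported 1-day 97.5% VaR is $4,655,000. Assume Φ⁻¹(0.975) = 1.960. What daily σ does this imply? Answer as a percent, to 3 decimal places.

0.950%

VaR as a fraction: $4,655,000 / $250,000,000 = 1.862%.
σ = VaR / z = 1.862% / 1.960 = 0.950%.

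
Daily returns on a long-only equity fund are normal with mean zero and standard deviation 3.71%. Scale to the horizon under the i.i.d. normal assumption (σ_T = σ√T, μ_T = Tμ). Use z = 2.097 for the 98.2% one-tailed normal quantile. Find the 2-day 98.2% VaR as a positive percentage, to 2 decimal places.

11.00%

σ_{2d} = 3.71% × √2 = 5.247%.
VaR = 2.097 × 5.247% = 11.003%.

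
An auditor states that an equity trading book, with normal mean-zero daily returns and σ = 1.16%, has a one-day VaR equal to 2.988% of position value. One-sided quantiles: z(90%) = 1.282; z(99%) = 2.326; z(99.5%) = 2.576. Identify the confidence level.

99.5%

Implied z = VaR/σ = 2.988 / 1.16 = 2.576.
This matches z(99.5%) = 2.576.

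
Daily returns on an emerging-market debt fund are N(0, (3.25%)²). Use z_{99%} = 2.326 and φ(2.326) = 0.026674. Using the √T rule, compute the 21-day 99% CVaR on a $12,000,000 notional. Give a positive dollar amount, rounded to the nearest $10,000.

$4,770,000

σ_{21d} = 3.25% × √21 = 14.893%.
ES multiplier = φ(z)/(1−α) = 0.026674/0.01 = 2.667.
ES = 14.893% × 2.667 = 39.720%; on $12,000,000: $4,766,400.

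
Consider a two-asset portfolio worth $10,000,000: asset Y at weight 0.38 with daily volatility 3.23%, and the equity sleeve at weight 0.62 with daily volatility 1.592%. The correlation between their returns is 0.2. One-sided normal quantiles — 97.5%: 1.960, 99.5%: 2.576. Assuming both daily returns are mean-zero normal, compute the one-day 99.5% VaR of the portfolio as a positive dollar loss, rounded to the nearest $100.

σ_p² = 0.38²·3.23² + 0.62²·1.592² + 2·0.2·0.38·0.62·3.23·1.592 = 2.9654 (%²).
σ_p = √2.9654 = 1.722%.
VaR = 2.576 × 1.722% = 4.436%; on $10,000,000 that is $443,600.

$443,600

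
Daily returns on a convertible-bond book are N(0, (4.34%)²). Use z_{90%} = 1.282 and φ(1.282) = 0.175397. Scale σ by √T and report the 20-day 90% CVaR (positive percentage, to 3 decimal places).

34.043%

σ_{20d} = 4.34% × √20 = 19.409%.
ES multiplier = φ(z)/(1−α) = 0.175397/0.1 = 1.754.
ES = 19.409% × 1.754 = 34.043%.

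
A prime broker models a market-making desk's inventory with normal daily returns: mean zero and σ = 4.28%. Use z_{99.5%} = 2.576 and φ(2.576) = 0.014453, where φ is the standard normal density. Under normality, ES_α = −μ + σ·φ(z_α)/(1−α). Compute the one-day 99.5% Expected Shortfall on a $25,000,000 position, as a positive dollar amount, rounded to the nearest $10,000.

$3,090,000

Tail multiplier: φ(z)/(1−α) = 0.014453 / 0.005 = 2.891.
ES = 4.28% × 2.891 = 12.373%.
On $25,000,000: 0.12373 × $25,000,000 = $3,093,250.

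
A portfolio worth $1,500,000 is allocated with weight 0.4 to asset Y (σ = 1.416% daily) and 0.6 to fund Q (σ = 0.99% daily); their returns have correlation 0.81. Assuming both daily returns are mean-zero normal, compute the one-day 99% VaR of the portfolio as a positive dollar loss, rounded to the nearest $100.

σ_p² = 0.4²·1.416² + 0.6²·0.99² + 2·0.81·0.4·0.6·1.416·0.99 = 1.2187 (%²).
σ_p = √1.2187 = 1.104%.
At 99%, z = 2.326.
VaR = 2.326 × 1.104% = 2.568%; on $1,500,000 that is $38,520.

$38,500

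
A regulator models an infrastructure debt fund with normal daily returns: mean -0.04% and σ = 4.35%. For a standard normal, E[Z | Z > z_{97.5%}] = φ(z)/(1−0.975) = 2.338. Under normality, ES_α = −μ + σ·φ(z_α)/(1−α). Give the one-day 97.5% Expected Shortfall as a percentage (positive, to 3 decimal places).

10.210%

ES = −(-0.04%) + 4.35% × 2.338 = 10.210%.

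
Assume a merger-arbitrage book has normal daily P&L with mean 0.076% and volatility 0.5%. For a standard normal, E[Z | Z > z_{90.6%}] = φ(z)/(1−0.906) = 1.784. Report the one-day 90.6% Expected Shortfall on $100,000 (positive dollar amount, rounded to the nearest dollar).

$816

ES = −(0.076%) + 0.5% × 1.784 = 0.816%.
On $100,000: 0.00816 × $100,000 = $816.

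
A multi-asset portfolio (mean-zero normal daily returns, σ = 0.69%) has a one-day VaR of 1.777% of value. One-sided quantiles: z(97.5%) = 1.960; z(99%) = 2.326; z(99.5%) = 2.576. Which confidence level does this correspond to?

99.5%

Implied z = VaR/σ = 1.777 / 0.69 = 2.575.
This matches z(99.5%) = 2.576.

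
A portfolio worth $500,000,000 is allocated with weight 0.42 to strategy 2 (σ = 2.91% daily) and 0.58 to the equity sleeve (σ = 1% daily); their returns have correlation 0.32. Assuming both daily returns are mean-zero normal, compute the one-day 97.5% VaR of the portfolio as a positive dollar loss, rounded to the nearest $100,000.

σ_p² = 0.42²·2.91² + 0.58²·1² + 2·0.32·0.42·0.58·2.91·1 = 2.2839 (%²).
σ_p = √2.2839 = 1.511%.
At 97.5%, z = 1.960.
VaR = 1.960 × 1.511% = 2.962%; on $500,000,000 that is $14,810,000.

$14,800,000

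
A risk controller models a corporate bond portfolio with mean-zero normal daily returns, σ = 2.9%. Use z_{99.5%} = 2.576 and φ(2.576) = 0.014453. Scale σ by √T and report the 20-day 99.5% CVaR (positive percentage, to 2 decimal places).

σ_{20d} = 2.9% × √20 = 12.969%.
ES multiplier = φ(z)/(1−α) = 0.014453/0.005 = 2.891.
ES = 12.969% × 2.891 = 37.493%.

37.49%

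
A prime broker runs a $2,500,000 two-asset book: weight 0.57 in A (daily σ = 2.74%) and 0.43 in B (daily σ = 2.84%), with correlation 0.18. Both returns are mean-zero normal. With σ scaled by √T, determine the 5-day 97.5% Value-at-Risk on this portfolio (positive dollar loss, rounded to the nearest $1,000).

σ_p = √(0.57²·2.74² + 0.43²·2.84² + 2·0.18·0.57·0.43·2.74·2.84) = 2.149%.
σ_{5d} = 2.149% × √5 = 4.805%.
z(97.5%) = 1.960.
VaR = 1.960 × 4.805% = 9.418%; on $2,500,000 that is $235,450.

$235,000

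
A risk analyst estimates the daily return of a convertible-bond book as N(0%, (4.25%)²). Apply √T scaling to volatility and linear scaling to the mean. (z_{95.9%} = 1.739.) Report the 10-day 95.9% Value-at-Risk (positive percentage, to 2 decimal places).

23.37%

σ_{10d} = 4.25% × √10 = 13.440%.
VaR = 1.739 × 13.440% = 23.372%.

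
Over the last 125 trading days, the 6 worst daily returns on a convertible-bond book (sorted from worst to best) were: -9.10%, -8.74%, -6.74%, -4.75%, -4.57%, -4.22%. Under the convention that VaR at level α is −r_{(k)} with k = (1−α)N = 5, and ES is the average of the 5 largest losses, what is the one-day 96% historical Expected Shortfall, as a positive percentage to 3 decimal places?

6.780%

The 5 worst returns sum to -33.90%.
ES = −(-33.90%) / 5 = 6.78% ≈ 6.780%.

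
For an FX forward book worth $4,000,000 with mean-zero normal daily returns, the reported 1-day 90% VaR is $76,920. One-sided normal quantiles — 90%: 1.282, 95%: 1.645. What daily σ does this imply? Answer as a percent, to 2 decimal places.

VaR as a fraction: $76,920 / $4,000,000 = 1.923%.
σ = VaR / z = 1.923% / 1.282 = 1.500%.

1.50%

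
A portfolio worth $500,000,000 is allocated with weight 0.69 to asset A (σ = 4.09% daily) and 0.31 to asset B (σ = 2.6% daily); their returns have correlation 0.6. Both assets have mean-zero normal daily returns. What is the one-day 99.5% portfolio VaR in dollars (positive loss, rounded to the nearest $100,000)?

σ_p² = 0.69²·4.09² + 0.31²·2.6² + 2·0.6·0.69·0.31·4.09·2.6 = 11.3434 (%²).
σ_p = √11.3434 = 3.368%.
At 99.5%, z = 2.576.
VaR = 2.576 × 3.368% = 8.676%; on $500,000,000 that is $43,380,000.

$43,400,000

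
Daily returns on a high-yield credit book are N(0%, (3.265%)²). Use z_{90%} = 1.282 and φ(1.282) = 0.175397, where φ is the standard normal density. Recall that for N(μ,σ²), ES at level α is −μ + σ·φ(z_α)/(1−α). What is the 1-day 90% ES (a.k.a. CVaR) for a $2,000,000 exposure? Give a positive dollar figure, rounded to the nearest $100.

Tail multiplier: φ(z)/(1−α) = 0.175397 / 0.1 = 1.754.
ES = 3.265% × 1.754 = 5.727%.
On $2,000,000: 0.05727 × $2,000,000 = $114,540.

$114,500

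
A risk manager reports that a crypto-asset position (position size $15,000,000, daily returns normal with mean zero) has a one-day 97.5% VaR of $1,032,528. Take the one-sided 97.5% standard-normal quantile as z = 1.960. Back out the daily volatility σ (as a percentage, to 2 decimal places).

VaR as a fraction: $1,032,528 / $15,000,000 = 6.884%.
σ = VaR / z = 6.884% / 1.960 = 3.512%.

3.51%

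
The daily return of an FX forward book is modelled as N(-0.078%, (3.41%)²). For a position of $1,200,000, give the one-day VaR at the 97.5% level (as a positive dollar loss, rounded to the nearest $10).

$81,140

At 97.5% one-sided, z = 1.960.
VaR = −μ + z·σ = −(-0.078%) + 1.960 × 3.41% = 6.762%.
On $1,200,000: 0.06762 × $1,200,000 = $81,144.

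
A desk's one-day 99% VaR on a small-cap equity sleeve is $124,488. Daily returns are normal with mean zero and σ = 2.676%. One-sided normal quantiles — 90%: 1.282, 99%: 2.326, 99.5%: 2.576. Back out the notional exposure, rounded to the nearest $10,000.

VaR as a fraction of value: z·σ = 2.326 × 2.676% = 6.22438%.
Position = $124,488 / 0.0622438 = $2,000,008.

$2,000,000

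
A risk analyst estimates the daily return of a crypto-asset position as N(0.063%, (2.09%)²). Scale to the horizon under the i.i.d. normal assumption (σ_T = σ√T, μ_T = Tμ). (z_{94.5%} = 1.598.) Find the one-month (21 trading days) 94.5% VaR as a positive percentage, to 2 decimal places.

σ_{21d} = 2.09% × √21 = 9.578%; μ_{21d} = 21 × 0.063% = 1.323%.
VaR = −(1.323%) + 1.598 × 9.578% = 13.983%.

13.98%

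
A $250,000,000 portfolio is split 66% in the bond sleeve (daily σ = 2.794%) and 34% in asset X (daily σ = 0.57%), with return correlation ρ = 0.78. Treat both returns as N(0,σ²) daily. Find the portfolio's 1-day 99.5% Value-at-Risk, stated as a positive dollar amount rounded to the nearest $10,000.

$12,870,000

σ_p² = 0.66²·2.794² + 0.34²·0.57² + 2·0.78·0.66·0.34·2.794·0.57 = 3.9955 (%²).
σ_p = √3.9955 = 1.999%.
At 99.5%, z = 2.576.
VaR = 2.576 × 1.999% = 5.149%; on $250,000,000 that is $12,872,500.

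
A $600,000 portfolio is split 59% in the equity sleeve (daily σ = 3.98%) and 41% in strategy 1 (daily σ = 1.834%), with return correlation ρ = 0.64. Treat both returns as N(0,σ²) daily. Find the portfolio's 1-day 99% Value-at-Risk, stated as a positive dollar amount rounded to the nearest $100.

$40,300

σ_p² = 0.59²·3.98² + 0.41²·1.834² + 2·0.64·0.59·0.41·3.98·1.834 = 8.3396 (%²).
σ_p = √8.3396 = 2.888%.
At 99%, z = 2.326.
VaR = 2.326 × 2.888% = 6.717%; on $600,000 that is $40,302.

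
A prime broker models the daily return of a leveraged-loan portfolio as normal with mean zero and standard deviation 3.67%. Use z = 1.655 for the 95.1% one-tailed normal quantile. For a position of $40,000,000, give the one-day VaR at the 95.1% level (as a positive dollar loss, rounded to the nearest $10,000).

VaR = z·σ = 1.655 × 3.67% = 6.074%.
On $40,000,000: 0.06074 × $40,000,000 = $2,429,600.

$2,430,000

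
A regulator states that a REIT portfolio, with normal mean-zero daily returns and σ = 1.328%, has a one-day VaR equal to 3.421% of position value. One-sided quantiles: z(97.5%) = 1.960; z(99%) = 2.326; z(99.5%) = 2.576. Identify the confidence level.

Implied z = VaR/σ = 3.421 / 1.328 = 2.576.
This matches z(99.5%) = 2.576.

99.5%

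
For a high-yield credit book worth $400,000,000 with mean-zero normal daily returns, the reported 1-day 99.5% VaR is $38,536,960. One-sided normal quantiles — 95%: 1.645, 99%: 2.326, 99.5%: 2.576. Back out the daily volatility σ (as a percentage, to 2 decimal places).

3.74%

VaR as a fraction: $38,536,960 / $400,000,000 = 9.634%.
σ = VaR / z = 9.634% / 2.576 = 3.740%.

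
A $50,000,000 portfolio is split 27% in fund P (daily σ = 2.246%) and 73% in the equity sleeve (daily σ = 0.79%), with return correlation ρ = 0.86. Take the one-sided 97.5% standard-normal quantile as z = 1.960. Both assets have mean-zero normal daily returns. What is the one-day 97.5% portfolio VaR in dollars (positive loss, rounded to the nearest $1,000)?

σ_p² = 0.27²·2.246² + 0.73²·0.79² + 2·0.86·0.27·0.73·2.246·0.79 = 1.3019 (%²).
σ_p = √1.3019 = 1.141%.
VaR = 1.960 × 1.141% = 2.236%; on $50,000,000 that is $1,118,000.

$1,118,000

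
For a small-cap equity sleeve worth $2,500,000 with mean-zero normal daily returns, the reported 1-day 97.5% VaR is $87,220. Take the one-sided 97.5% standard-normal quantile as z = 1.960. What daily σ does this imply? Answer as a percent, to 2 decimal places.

VaR as a fraction: $87,220 / $2,500,000 = 3.489%.
σ = VaR / z = 3.489% / 1.960 = 1.780%.

1.78%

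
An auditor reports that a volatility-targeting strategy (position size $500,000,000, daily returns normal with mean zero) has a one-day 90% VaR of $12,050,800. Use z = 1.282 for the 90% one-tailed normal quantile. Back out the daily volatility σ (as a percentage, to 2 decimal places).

1.88%

VaR as a fraction: $12,050,800 / $500,000,000 = 2.410%.
σ = VaR / z = 2.410% / 1.282 = 1.880%.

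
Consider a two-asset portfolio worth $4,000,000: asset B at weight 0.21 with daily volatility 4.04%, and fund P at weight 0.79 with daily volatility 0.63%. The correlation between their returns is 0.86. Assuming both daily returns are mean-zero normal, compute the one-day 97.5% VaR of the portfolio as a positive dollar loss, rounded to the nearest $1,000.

σ_p² = 0.21²·4.04² + 0.79²·0.63² + 2·0.86·0.21·0.79·4.04·0.63 = 1.6938 (%²).
σ_p = √1.6938 = 1.301%.
At 97.5%, z = 1.960.
VaR = 1.960 × 1.301% = 2.550%; on $4,000,000 that is $102,000.

$102,000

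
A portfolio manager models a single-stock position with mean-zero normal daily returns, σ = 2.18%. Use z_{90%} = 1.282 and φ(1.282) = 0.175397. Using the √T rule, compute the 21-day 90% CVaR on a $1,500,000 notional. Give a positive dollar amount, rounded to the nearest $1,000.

σ_{21d} = 2.18% × √21 = 9.990%.
ES multiplier = φ(z)/(1−α) = 0.175397/0.1 = 1.754.
ES = 9.990% × 1.754 = 17.522%; on $1,500,000: $262,830.

$263,000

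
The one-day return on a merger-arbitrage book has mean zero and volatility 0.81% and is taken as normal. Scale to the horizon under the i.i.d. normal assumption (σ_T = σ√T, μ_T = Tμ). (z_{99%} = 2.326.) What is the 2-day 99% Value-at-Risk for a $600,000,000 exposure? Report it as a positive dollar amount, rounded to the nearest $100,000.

σ_{2d} = 0.81% × √2 = 1.146%.
VaR = 2.326 × 1.146% = 2.666%.
On $600,000,000: 0.02666 × $600,000,000 = $15,996,000.

$16,000,000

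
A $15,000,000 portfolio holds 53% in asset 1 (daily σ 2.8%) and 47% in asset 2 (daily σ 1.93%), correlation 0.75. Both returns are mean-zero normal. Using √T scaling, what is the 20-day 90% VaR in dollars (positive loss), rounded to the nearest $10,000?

σ_p = √(0.53²·2.8² + 0.47²·1.93² + 2·0.75·0.53·0.47·2.8·1.93) = 2.246%.
σ_{20d} = 2.246% × √20 = 10.044%.
z(90%) = 1.282.
VaR = 1.282 × 10.044% = 12.876%; on $15,000,000 that is $1,931,400.

$1,930,000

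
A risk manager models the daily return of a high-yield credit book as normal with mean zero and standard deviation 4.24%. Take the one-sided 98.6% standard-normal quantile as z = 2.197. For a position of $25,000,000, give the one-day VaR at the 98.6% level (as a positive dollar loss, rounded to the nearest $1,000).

$2,329,000

VaR = z·σ = 2.197 × 4.24% = 9.315%.
On $25,000,000: 0.09315 × $25,000,000 = $2,328,750.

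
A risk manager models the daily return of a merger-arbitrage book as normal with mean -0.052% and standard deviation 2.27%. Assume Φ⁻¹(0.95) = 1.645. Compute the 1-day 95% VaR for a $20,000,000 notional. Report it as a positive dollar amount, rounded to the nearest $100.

$757,200

VaR = −μ + z·σ = −(-0.052%) + 1.645 × 2.27% = 3.786%.
On $20,000,000: 0.03786 × $20,000,000 = $757,200.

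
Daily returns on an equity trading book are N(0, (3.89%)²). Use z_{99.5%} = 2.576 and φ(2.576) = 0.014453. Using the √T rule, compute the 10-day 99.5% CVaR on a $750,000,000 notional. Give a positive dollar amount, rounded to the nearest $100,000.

σ_{10d} = 3.89% × √10 = 12.301%.
ES multiplier = φ(z)/(1−α) = 0.014453/0.005 = 2.891.
ES = 12.301% × 2.891 = 35.562%; on $750,000,000: $266,715,000.

$266,700,000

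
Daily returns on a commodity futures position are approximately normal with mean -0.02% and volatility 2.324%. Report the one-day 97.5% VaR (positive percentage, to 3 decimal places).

4.575%

At 97.5% one-sided, z = 1.960.
VaR = −μ + z·σ = −(-0.02%) + 1.960 × 2.324% = 4.575%.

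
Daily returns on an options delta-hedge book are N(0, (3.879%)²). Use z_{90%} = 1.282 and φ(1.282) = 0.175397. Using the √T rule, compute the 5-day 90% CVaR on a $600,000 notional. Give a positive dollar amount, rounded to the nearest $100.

σ_{5d} = 3.879% × √5 = 8.674%.
ES multiplier = φ(z)/(1−α) = 0.175397/0.1 = 1.754.
ES = 8.674% × 1.754 = 15.214%; on $600,000: $91,284.

$91,300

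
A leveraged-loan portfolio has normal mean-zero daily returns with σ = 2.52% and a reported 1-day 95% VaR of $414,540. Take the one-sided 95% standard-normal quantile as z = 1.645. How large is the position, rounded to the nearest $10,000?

$10,000,000

VaR as a fraction of value: z·σ = 1.645 × 2.52% = 4.1454%.
Position = $414,540 / 0.041454 = $10,000,000.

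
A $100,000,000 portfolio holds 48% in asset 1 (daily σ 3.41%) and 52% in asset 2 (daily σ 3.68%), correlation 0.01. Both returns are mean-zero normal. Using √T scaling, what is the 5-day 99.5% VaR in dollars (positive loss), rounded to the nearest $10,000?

σ_p = √(0.48²·3.41² + 0.52²·3.68² + 2·0.01·0.48·0.52·3.41·3.68) = 2.531%.
σ_{5d} = 2.531% × √5 = 5.659%.
z(99.5%) = 2.576.
VaR = 2.576 × 5.659% = 14.578%; on $100,000,000 that is $14,578,000.

$14,580,000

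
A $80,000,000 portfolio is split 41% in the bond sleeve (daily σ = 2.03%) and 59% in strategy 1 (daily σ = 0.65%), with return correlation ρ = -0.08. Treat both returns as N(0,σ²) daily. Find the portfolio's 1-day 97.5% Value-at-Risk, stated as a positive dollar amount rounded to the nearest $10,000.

$1,390,000

σ_p² = 0.41²·2.03² + 0.59²·0.65² + 2·-0.08·0.41·0.59·2.03·0.65 = 0.7887 (%²).
σ_p = √0.7887 = 0.888%.
At 97.5%, z = 1.960.
VaR = 1.960 × 0.888% = 1.740%; on $80,000,000 that is $1,392,000.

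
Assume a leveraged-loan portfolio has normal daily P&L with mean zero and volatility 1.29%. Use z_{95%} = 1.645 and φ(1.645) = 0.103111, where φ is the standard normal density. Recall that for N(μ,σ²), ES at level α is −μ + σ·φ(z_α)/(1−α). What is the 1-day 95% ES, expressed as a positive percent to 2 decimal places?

Tail multiplier: φ(z)/(1−α) = 0.103111 / 0.05 = 2.062.
ES = 1.29% × 2.062 = 2.660%.

2.66%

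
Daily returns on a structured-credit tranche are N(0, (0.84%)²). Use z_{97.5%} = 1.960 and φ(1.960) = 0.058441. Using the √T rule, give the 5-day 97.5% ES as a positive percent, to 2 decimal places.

σ_{5d} = 0.84% × √5 = 1.878%.
ES multiplier = φ(z)/(1−α) = 0.058441/0.025 = 2.338.
ES = 1.878% × 2.338 = 4.391%.

4.39%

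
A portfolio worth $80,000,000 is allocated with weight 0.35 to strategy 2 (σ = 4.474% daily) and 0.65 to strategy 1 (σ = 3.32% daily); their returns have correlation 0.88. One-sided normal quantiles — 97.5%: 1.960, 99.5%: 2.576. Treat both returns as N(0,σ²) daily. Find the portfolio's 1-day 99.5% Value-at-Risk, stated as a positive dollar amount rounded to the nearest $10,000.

σ_p² = 0.35²·4.474² + 0.65²·3.32² + 2·0.88·0.35·0.65·4.474·3.32 = 13.0564 (%²).
σ_p = √13.0564 = 3.613%.
VaR = 2.576 × 3.613% = 9.307%; on $80,000,000 that is $7,445,600.

$7,450,000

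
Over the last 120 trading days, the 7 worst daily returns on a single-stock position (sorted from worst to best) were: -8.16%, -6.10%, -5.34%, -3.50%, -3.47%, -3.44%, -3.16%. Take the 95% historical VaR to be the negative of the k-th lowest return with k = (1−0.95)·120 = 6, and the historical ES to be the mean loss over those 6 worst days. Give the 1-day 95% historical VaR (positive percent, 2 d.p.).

k = 6; the 6th lowest return is -3.44%, so VaR = 3.44%.

3.44%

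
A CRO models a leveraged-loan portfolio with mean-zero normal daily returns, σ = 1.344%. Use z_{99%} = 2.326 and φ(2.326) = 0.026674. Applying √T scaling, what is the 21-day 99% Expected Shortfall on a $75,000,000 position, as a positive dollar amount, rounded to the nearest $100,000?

σ_{21d} = 1.344% × √21 = 6.159%.
ES multiplier = φ(z)/(1−α) = 0.026674/0.01 = 2.667.
ES = 6.159% × 2.667 = 16.426%; on $75,000,000: $12,319,500.

$12,300,000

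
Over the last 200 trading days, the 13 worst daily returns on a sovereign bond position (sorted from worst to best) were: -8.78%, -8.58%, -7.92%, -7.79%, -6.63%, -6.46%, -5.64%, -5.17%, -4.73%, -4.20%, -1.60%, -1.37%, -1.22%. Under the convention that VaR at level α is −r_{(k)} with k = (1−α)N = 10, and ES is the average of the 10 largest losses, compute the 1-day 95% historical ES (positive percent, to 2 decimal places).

The 10 worst returns sum to -65.90%.
ES = −(-65.90%) / 10 = 6.59%.

6.59%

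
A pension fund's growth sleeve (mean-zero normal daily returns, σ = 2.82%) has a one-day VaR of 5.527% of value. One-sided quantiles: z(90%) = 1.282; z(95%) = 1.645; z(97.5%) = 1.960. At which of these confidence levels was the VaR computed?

97.5%

Implied z = VaR/σ = 5.527 / 2.82 = 1.960.
This matches z(97.5%) = 1.960.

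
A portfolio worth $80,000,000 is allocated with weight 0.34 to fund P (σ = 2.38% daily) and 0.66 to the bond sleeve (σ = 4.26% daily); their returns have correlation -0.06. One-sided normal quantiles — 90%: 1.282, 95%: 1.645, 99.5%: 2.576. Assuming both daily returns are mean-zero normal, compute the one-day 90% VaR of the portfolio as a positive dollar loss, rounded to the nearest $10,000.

$2,950,000

σ_p² = 0.34²·2.38² + 0.66²·4.26² + 2·-0.06·0.34·0.66·2.38·4.26 = 8.2869 (%²).
σ_p = √8.2869 = 2.879%.
VaR = 1.282 × 2.879% = 3.691%; on $80,000,000 that is $2,952,800.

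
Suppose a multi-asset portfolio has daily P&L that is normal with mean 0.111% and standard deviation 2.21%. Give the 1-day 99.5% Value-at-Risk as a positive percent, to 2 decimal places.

5.58%

At 99.5% one-sided, z = 2.576.
VaR = −μ + z·σ = −(0.111%) + 2.576 × 2.21% = 5.582%.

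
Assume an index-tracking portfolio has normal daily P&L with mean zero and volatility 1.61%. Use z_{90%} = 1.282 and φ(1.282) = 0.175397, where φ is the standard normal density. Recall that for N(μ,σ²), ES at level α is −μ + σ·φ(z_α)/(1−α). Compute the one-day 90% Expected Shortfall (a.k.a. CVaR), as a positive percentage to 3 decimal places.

Tail multiplier: φ(z)/(1−α) = 0.175397 / 0.1 = 1.754.
ES = 1.61% × 1.754 = 2.824%.

2.824%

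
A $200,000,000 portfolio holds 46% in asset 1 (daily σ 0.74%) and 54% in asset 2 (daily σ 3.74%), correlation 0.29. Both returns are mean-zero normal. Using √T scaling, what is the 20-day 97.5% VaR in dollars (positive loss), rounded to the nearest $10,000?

σ_p = √(0.46²·0.74² + 0.54²·3.74² + 2·0.29·0.46·0.54·0.74·3.74) = 2.143%.
σ_{20d} = 2.143% × √20 = 9.584%.
z(97.5%) = 1.960.
VaR = 1.960 × 9.584% = 18.785%; on $200,000,000 that is $37,570,000.

$37,570,000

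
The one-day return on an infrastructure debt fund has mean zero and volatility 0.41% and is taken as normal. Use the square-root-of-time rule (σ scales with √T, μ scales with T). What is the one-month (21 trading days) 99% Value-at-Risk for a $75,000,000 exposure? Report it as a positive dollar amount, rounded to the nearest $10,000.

$3,280,000

At 99%, z = 2.326.
σ_{21d} = 0.41% × √21 = 1.879%.
VaR = 2.326 × 1.879% = 4.371%.
On $75,000,000: 0.04371 × $75,000,000 = $3,278,250.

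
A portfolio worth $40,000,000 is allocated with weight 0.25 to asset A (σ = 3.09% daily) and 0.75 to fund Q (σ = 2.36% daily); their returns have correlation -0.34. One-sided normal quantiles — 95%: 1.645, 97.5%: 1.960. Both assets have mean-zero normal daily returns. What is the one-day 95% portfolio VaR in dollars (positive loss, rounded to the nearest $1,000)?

σ_p² = 0.25²·3.09² + 0.75²·2.36² + 2·-0.34·0.25·0.75·3.09·2.36 = 2.7999 (%²).
σ_p = √2.7999 = 1.673%.
VaR = 1.645 × 1.673% = 2.752%; on $40,000,000 that is $1,100,800.

$1,101,000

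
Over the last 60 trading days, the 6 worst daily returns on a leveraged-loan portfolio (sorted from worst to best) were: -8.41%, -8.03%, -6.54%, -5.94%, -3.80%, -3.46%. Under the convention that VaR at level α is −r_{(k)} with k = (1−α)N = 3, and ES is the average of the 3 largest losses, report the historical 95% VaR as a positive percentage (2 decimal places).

k = 3; the 3rd lowest return is -6.54%, so VaR = 6.54%.

6.54%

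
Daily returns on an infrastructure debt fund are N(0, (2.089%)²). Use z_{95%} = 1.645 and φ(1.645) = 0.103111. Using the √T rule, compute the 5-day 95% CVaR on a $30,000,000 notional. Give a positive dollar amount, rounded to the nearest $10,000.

σ_{5d} = 2.089% × √5 = 4.671%.
ES multiplier = φ(z)/(1−α) = 0.103111/0.05 = 2.062.
ES = 4.671% × 2.062 = 9.632%; on $30,000,000: $2,889,600.

$2,890,000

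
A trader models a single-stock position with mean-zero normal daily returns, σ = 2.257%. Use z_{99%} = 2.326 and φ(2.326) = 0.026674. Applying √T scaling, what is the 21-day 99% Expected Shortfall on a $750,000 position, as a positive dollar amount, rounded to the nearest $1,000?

σ_{21d} = 2.257% × √21 = 10.343%.
ES multiplier = φ(z)/(1−α) = 0.026674/0.01 = 2.667.
ES = 10.343% × 2.667 = 27.585%; on $750,000: $206,888.

$207,000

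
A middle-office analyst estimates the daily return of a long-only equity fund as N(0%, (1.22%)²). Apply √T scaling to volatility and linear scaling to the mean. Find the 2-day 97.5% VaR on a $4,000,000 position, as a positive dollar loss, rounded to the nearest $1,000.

At 97.5%, z = 1.960.
σ_{2d} = 1.22% × √2 = 1.725%.
VaR = 1.960 × 1.725% = 3.381%.
On $4,000,000: 0.03381 × $4,000,000 = $135,240.

$135,000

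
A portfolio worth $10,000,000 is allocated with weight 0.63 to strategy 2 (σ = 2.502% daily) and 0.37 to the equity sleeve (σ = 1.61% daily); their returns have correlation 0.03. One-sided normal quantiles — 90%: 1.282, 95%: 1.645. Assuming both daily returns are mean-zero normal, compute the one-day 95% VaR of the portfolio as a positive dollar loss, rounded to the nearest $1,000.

σ_p² = 0.63²·2.502² + 0.37²·1.61² + 2·0.03·0.63·0.37·2.502·1.61 = 2.8958 (%²).
σ_p = √2.8958 = 1.702%.
VaR = 1.645 × 1.702% = 2.800%; on $10,000,000 that is $280,000.

$280,000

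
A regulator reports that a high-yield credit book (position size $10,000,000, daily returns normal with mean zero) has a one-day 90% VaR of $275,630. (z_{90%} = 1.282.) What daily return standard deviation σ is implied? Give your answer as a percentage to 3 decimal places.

2.150%

VaR as a fraction: $275,630 / $10,000,000 = 2.756%.
σ = VaR / z = 2.756% / 1.282 = 2.150%.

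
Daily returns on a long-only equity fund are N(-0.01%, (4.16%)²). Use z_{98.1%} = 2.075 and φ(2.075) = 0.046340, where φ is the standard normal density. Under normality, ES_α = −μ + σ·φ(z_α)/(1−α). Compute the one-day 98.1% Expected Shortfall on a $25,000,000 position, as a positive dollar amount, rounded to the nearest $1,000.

Tail multiplier: φ(z)/(1−α) = 0.046340 / 0.019 = 2.439.
ES = −(-0.01%) + 4.16% × 2.439 = 10.156%.
On $25,000,000: 0.10156 × $25,000,000 = $2,539,000.

$2,539,000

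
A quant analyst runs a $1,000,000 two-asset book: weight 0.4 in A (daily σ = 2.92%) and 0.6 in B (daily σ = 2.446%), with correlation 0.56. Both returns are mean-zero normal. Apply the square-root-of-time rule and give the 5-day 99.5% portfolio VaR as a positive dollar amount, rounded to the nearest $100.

$134,300

σ_p = √(0.4²·2.92² + 0.6²·2.446² + 2·0.56·0.4·0.6·2.92·2.446) = 2.332%.
σ_{5d} = 2.332% × √5 = 5.215%.
z(99.5%) = 2.576.
VaR = 2.576 × 5.215% = 13.434%; on $1,000,000 that is $134,340.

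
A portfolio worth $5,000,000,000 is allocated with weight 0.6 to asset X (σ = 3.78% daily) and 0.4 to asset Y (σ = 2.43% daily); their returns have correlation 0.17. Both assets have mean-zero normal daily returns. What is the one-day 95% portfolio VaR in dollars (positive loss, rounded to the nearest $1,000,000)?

$215,000,000

σ_p² = 0.6²·3.78² + 0.4²·2.43² + 2·0.17·0.6·0.4·3.78·2.43 = 6.8381 (%²).
σ_p = √6.8381 = 2.615%.
At 95%, z = 1.645.
VaR = 1.645 × 2.615% = 4.302%; on $5,000,000,000 that is $215,100,000.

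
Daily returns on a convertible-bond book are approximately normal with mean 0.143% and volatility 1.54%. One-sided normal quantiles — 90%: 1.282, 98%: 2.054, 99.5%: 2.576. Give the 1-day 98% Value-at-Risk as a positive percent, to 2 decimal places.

3.02%

VaR = −μ + z·σ = −(0.143%) + 2.054 × 1.54% = 3.020%.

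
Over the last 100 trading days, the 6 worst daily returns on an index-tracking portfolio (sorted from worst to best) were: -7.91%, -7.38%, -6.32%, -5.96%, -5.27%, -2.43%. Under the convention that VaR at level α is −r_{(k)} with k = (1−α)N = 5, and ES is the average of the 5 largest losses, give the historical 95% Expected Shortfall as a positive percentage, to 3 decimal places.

6.568%

The 5 worst returns sum to -32.84%.
ES = −(-32.84%) / 5 = 6.568%.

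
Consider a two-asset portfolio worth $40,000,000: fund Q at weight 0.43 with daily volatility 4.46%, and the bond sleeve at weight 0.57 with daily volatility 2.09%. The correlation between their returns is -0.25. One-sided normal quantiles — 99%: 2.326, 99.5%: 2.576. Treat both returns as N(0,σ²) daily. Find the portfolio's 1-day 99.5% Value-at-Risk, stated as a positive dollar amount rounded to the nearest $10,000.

σ_p² = 0.43²·4.46² + 0.57²·2.09² + 2·-0.25·0.43·0.57·4.46·2.09 = 3.9548 (%²).
σ_p = √3.9548 = 1.989%.
VaR = 2.576 × 1.989% = 5.124%; on $40,000,000 that is $2,049,600.

$2,050,000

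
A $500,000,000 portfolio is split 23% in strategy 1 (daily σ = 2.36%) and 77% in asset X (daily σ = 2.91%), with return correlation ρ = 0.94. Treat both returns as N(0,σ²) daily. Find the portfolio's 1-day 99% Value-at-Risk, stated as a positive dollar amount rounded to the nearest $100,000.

σ_p² = 0.23²·2.36² + 0.77²·2.91² + 2·0.94·0.23·0.77·2.36·2.91 = 7.6019 (%²).
σ_p = √7.6019 = 2.757%.
At 99%, z = 2.326.
VaR = 2.326 × 2.757% = 6.413%; on $500,000,000 that is $32,065,000.

$32,100,000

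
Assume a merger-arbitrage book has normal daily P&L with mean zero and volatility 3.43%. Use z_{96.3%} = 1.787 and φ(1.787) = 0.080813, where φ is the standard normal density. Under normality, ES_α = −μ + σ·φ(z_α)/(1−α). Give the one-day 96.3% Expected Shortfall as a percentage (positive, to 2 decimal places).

7.49%

Tail multiplier: φ(z)/(1−α) = 0.080813 / 0.037 = 2.184.
ES = 3.43% × 2.184 = 7.491%.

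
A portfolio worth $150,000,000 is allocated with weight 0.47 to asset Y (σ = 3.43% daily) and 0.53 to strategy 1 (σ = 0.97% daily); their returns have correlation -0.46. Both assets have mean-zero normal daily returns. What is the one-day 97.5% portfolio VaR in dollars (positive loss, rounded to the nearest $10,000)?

σ_p² = 0.47²·3.43² + 0.53²·0.97² + 2·-0.46·0.47·0.53·3.43·0.97 = 2.1007 (%²).
σ_p = √2.1007 = 1.449%.
At 97.5%, z = 1.960.
VaR = 1.960 × 1.449% = 2.840%; on $150,000,000 that is $4,260,000.

$4,260,000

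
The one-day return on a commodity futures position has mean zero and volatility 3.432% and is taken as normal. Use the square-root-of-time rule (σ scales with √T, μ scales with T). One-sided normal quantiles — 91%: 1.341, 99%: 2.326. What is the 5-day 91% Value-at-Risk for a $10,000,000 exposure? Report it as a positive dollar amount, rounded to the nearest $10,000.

σ_{5d} = 3.432% × √5 = 7.674%.
VaR = 1.341 × 7.674% = 10.291%.
On $10,000,000: 0.10291 × $10,000,000 = $1,029,100.

$1,030,000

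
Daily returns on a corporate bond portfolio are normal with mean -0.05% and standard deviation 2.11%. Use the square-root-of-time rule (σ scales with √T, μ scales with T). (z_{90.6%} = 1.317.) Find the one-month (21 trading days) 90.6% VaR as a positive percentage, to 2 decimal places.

σ_{21d} = 2.11% × √21 = 9.669%; μ_{21d} = 21 × -0.05% = -1.050%.
VaR = −(-1.050%) + 1.317 × 9.669% = 13.784%.

13.78%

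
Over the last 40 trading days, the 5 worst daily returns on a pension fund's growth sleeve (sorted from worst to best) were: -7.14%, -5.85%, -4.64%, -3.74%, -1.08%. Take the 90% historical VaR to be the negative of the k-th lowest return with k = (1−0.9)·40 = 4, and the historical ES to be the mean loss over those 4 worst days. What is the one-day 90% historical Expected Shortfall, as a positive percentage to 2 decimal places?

The 4 worst returns sum to -21.37%.
ES = −(-21.37%) / 4 = 5.3425% ≈ 5.34%.

5.34%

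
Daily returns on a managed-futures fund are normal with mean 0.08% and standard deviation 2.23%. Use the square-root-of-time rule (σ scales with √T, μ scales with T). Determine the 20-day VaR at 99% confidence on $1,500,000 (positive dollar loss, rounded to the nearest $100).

At 99%, z = 2.326.
σ_{20d} = 2.23% × √20 = 9.973%; μ_{20d} = 20 × 0.08% = 1.600%.
VaR = −(1.600%) + 2.326 × 9.973% = 21.597%.
On $1,500,000: 0.21597 × $1,500,000 = $323,955.

$324,000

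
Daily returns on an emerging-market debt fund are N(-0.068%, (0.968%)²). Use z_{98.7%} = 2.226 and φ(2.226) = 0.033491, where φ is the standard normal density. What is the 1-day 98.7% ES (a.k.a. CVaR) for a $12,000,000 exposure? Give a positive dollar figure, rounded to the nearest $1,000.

$307,000

Tail multiplier: φ(z)/(1−α) = 0.033491 / 0.013 = 2.576.
ES = −(-0.068%) + 0.968% × 2.576 = 2.562%.
On $12,000,000: 0.02562 × $12,000,000 = $307,440.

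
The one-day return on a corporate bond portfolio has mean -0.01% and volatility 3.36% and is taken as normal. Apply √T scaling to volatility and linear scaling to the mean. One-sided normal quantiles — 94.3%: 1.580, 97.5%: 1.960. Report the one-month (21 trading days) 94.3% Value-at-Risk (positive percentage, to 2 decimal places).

24.54%

σ_{21d} = 3.36% × √21 = 15.397%; μ_{21d} = 21 × -0.01% = -0.210%.
VaR = −(-0.210%) + 1.580 × 15.397% = 24.537%.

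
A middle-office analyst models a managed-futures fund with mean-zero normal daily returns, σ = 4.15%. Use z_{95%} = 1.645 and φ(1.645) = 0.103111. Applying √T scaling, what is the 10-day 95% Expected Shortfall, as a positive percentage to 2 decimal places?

27.06%

σ_{10d} = 4.15% × √10 = 13.123%.
ES multiplier = φ(z)/(1−α) = 0.103111/0.05 = 2.062.
ES = 13.123% × 2.062 = 27.060%.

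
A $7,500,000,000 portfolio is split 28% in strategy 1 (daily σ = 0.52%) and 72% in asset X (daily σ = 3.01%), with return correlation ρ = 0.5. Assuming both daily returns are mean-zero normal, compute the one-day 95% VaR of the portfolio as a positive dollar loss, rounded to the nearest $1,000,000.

σ_p² = 0.28²·0.52² + 0.72²·3.01² + 2·0.5·0.28·0.72·0.52·3.01 = 5.0335 (%²).
σ_p = √5.0335 = 2.244%.
At 95%, z = 1.645.
VaR = 1.645 × 2.244% = 3.691%; on $7,500,000,000 that is $276,825,000.

$277,000,000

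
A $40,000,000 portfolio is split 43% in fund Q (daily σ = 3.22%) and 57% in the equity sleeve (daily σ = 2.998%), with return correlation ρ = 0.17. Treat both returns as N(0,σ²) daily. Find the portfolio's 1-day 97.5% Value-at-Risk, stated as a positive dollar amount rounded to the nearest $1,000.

σ_p² = 0.43²·3.22² + 0.57²·2.998² + 2·0.17·0.43·0.57·3.22·2.998 = 5.6418 (%²).
σ_p = √5.6418 = 2.375%.
At 97.5%, z = 1.960.
VaR = 1.960 × 2.375% = 4.655%; on $40,000,000 that is $1,862,000.

$1,862,000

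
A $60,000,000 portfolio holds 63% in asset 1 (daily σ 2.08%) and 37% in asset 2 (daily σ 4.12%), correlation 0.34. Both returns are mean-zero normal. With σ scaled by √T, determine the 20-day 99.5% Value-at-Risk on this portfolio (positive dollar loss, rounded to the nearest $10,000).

$16,060,000

σ_p = √(0.63²·2.08² + 0.37²·4.12² + 2·0.34·0.63·0.37·2.08·4.12) = 2.324%.
σ_{20d} = 2.324% × √20 = 10.393%.
z(99.5%) = 2.576.
VaR = 2.576 × 10.393% = 26.772%; on $60,000,000 that is $16,063,200.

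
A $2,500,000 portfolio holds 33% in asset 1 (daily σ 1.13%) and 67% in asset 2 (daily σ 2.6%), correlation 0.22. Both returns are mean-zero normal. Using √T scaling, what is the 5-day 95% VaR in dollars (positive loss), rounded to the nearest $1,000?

σ_p = √(0.33²·1.13² + 0.67²·2.6² + 2·0.22·0.33·0.67·1.13·2.6) = 1.860%.
σ_{5d} = 1.860% × √5 = 4.159%.
z(95%) = 1.645.
VaR = 1.645 × 4.159% = 6.842%; on $2,500,000 that is $171,050.

$171,000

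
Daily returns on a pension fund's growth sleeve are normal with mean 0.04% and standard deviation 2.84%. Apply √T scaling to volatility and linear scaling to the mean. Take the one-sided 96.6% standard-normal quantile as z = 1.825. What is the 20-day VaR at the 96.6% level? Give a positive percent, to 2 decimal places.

σ_{20d} = 2.84% × √20 = 12.701%; μ_{20d} = 20 × 0.04% = 0.800%.
VaR = −(0.800%) + 1.825 × 12.701% = 22.379%.

22.38%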